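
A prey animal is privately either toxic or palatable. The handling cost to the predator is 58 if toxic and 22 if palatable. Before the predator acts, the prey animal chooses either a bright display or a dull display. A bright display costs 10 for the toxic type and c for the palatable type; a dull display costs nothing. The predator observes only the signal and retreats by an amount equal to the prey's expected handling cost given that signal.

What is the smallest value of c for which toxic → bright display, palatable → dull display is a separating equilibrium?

36

Under separation: bright display → toxic (pays 58); dull display → palatable (pays 22).
Toxic: 58 − 10 = 48 ≥ 22 − 0 = 22. Holds regardless of c. ✓
Palatable: 22 − 0 ≥ 58 − c, so c ≥ 58 − 22 = 36.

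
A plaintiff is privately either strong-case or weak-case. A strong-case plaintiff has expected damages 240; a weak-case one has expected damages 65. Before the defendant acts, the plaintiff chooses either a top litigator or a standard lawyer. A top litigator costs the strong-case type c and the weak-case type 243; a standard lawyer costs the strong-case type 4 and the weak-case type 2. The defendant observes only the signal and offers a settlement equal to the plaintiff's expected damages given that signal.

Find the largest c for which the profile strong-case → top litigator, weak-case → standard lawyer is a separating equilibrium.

Under separation: top litigator → strong-case (pays 240); standard lawyer → weak-case (pays 65).
Weak-case: 65 − 2 = 63 ≥ 240 − 243 = -3. Holds regardless of c. ✓
Strong-case: 240 − c ≥ 65 − 4, so c ≤ 240 − 61 = 179.

179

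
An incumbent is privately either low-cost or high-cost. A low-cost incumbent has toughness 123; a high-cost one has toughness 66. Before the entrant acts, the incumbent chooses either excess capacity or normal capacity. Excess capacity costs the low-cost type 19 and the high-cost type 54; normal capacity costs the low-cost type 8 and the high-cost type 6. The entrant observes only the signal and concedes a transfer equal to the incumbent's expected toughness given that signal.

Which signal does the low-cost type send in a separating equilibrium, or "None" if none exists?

Try low-cost → excess capacity, high-cost → normal capacity:
  Under separation the entrant infers type exactly: excess capacity → low-cost (pays 123), normal capacity → high-cost (pays 66).
  Low-cost: excess capacity gives 123 − 19 = 104; normal capacity gives 66 − 8 = 58. No deviation. ✓
  High-cost: normal capacity gives 66 − 6 = 60; excess capacity gives 123 − 54 = 69. Would deviate. ✗
Try low-cost → normal capacity, high-cost → excess capacity:
  Under separation the entrant infers type exactly: normal capacity → low-cost (pays 123), excess capacity → high-cost (pays 66).
  Low-cost: normal capacity gives 123 − 8 = 115; excess capacity gives 66 − 19 = 47. No deviation. ✓
  High-cost: excess capacity gives 66 − 54 = 12; normal capacity gives 123 − 6 = 117. Would deviate. ✗
Neither assignment is incentive-compatible.

None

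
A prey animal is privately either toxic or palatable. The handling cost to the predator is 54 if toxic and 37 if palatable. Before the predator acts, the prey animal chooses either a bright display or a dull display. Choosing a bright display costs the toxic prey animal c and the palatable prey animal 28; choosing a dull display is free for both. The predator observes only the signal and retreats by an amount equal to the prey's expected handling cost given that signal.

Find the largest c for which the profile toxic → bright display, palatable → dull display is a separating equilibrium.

17

Under separation: bright display → toxic (pays 54); dull display → palatable (pays 37).
Palatable: 37 − 0 = 37 ≥ 54 − 28 = 26. Holds regardless of c. ✓
Toxic: 54 − c ≥ 37 − 0, so c ≤ 54 − 37 = 17.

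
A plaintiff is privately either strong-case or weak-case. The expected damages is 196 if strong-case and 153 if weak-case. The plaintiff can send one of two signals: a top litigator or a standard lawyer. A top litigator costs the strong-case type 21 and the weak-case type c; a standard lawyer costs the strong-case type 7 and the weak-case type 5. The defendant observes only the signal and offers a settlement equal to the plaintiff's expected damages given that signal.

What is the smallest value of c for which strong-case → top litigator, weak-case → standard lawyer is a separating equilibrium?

48

Under separation: top litigator → strong-case (pays 196); standard lawyer → weak-case (pays 153).
Strong-case: 196 − 21 = 175 ≥ 153 − 7 = 146. Holds regardless of c. ✓
Weak-case: 153 − 5 ≥ 196 − c, so c ≥ 196 − 148 = 48.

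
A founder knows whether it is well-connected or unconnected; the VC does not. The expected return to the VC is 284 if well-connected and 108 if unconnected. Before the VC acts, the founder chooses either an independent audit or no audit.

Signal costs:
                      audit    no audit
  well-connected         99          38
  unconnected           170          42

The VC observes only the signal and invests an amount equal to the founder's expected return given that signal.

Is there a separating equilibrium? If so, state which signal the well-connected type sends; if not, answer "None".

Try well-connected → audit, unconnected → no audit:
  If types separate, audit earns payment 284 and no audit earns 108.
  Well-connected: audit gives 284 − 99 = 185; no audit gives 108 − 38 = 70. No deviation. ✓
  Unconnected: no audit gives 108 − 42 = 66; audit gives 284 − 170 = 114. Would deviate. ✗
Try well-connected → no audit, unconnected → audit:
  If types separate, no audit earns payment 284 and audit earns 108.
  Well-connected: no audit gives 284 − 38 = 246; audit gives 108 − 99 = 9. No deviation. ✓
  Unconnected: audit gives 108 − 170 = -62; no audit gives 284 − 42 = 242. Would deviate. ✗
Neither assignment is incentive-compatible.

None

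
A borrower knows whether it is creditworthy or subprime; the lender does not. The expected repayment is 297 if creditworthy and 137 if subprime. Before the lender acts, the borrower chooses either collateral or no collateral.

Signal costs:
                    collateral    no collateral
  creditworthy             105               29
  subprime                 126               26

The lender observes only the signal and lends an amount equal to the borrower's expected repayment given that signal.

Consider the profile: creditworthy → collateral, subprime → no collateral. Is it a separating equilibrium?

If types separate, collateral earns payment 297 and no collateral earns 137.
Creditworthy: collateral gives 297 − 105 = 192; no collateral gives 137 − 29 = 108. No deviation. ✓
Subprime: no collateral gives 137 − 26 = 111; collateral gives 297 − 126 = 171. Would deviate. ✗

No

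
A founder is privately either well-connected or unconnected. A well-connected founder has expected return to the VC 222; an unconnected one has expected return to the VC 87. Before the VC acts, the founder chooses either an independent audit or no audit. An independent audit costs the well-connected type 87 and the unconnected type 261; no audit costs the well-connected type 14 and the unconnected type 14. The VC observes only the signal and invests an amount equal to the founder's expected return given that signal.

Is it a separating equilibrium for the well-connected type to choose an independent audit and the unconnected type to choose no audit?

If types separate, audit earns payment 222 and no audit earns 87.
Well-connected: audit gives 222 − 87 = 135; no audit gives 87 − 14 = 73. No deviation. ✓
Unconnected: no audit gives 87 − 14 = 73; audit gives 222 − 261 = -39. No deviation. ✓
Both incentive constraints hold.

Yes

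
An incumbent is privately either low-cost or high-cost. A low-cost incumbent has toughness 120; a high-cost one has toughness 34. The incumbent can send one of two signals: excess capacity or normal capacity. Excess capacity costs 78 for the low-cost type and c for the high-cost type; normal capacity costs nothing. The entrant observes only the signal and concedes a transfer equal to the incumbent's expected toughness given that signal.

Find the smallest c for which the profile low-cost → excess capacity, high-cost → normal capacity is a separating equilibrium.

Under separation: excess capacity → low-cost (pays 120); normal capacity → high-cost (pays 34).
Low-cost: 120 − 78 = 42 ≥ 34 − 0 = 34. Holds regardless of c. ✓
High-cost: 34 − 0 ≥ 120 − c, so c ≥ 120 − 34 = 86.

86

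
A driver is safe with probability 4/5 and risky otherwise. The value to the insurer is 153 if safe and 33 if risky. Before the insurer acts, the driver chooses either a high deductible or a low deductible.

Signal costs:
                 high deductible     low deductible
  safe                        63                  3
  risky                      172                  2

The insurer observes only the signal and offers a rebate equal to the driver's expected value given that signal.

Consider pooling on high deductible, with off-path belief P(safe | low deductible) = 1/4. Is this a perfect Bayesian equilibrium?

No

At the pooled signal (high deductible) the insurer holds the prior 4/5 and pays 4/5·153 + 1/5·33 = 129. Off-path (low deductible) belief 1/4 gives 1/4·153 + 3/4·33 = 63.
Safe: high deductible gives 129 − 63 = 66; low deductible gives 63 − 3 = 60. Stays. ✓
Risky: high deductible gives 129 − 172 = -43; low deductible gives 63 − 2 = 61. Deviates. ✗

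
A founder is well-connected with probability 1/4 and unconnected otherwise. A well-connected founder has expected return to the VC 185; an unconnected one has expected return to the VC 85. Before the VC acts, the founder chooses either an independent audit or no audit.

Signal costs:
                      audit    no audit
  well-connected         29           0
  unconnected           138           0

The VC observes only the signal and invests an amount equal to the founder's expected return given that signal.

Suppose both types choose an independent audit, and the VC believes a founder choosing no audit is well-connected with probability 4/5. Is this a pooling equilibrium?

At the pooled signal (audit) the VC holds the prior 1/4 and pays 1/4·185 + 3/4·85 = 110. Off-path (no audit) belief 4/5 gives 4/5·185 + 1/5·85 = 165.
Well-connected: audit gives 110 − 29 = 81; no audit gives 165 − 0 = 165. Deviates. ✗
Unconnected: audit gives 110 − 138 = -28; no audit gives 165 − 0 = 165. Deviates. ✗

No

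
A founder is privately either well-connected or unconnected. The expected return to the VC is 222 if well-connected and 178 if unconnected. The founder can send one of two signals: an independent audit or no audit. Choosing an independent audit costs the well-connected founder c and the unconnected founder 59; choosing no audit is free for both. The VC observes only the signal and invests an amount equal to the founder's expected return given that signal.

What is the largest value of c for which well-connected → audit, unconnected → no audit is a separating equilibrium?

Under separation: audit → well-connected (pays 222); no audit → unconnected (pays 178).
Unconnected: 178 − 0 = 178 ≥ 222 − 59 = 163. Holds regardless of c. ✓
Well-connected: 222 − c ≥ 178 − 0, so c ≤ 222 − 178 = 44.

44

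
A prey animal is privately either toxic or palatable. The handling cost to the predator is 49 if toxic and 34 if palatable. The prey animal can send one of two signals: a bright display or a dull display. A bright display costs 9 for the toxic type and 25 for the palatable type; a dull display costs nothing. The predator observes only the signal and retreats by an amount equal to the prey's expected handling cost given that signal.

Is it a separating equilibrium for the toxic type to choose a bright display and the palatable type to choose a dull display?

Yes

Under separation the predator infers type exactly: bright display → toxic (pays 49), dull display → palatable (pays 34).
Toxic: bright display gives 49 − 9 = 40; dull display gives 34 − 0 = 34. No deviation. ✓
Palatable: dull display gives 34 − 0 = 34; bright display gives 49 − 25 = 24. No deviation. ✓
Neither type gains from mimicking the other.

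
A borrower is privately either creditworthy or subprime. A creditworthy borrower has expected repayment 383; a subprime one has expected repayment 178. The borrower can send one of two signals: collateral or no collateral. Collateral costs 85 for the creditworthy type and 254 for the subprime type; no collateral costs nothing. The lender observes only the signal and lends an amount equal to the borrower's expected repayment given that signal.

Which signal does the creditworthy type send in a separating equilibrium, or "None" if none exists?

collateral

Try creditworthy → collateral, subprime → no collateral:
  If types separate, collateral earns payment 383 and no collateral earns 178.
  Creditworthy: collateral gives 383 − 85 = 298; no collateral gives 178 − 0 = 178. No deviation. ✓
  Subprime: no collateral gives 178 − 0 = 178; collateral gives 383 − 254 = 129. No deviation. ✓
Both hold — the creditworthy type sends collateral.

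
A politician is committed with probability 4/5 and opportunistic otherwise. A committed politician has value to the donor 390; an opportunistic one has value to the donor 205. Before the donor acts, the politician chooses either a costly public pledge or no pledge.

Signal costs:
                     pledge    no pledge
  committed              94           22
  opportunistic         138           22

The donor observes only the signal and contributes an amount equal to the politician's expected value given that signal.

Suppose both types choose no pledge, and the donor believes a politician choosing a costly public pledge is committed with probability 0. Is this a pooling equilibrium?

At the pooled signal (no pledge) the donor holds the prior 4/5 and pays 4/5·390 + 1/5·205 = 353. Off-path (pledge) belief 0 gives 0·390 + 1·205 = 205.
Committed: no pledge gives 353 − 22 = 331; pledge gives 205 − 94 = 111. Stays. ✓
Opportunistic: no pledge gives 353 − 22 = 331; pledge gives 205 − 138 = 67. Stays. ✓

Yes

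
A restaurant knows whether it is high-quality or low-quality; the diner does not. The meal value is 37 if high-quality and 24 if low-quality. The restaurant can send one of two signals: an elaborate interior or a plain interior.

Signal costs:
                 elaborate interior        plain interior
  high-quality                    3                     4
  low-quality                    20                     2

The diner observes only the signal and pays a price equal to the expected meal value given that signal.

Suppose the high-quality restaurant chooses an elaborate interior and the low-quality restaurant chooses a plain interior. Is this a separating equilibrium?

If types separate, elaborate interior earns payment 37 and plain interior earns 24.
High-quality: elaborate interior gives 37 − 3 = 34; plain interior gives 24 − 4 = 20. No deviation. ✓
Low-quality: plain interior gives 24 − 2 = 22; elaborate interior gives 37 − 20 = 17. No deviation. ✓
Both incentive constraints hold.

Yes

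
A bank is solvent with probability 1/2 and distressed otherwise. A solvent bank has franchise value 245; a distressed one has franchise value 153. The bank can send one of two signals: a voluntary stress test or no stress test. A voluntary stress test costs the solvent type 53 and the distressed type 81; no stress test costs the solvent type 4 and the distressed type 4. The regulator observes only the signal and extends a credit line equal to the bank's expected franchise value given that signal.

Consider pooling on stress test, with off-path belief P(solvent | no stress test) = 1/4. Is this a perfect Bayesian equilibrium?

On the equilibrium path (stress test) the regulator holds the prior 1/2 and pays 1/2·245 + 1/2·153 = 199. Off-path (no stress test) belief 1/4 gives 1/4·245 + 3/4·153 = 176.
Solvent: stress test gives 199 − 53 = 146; no stress test gives 176 − 4 = 172. Deviates. ✗
Distressed: stress test gives 199 − 81 = 118; no stress test gives 176 − 4 = 172. Deviates. ✗

No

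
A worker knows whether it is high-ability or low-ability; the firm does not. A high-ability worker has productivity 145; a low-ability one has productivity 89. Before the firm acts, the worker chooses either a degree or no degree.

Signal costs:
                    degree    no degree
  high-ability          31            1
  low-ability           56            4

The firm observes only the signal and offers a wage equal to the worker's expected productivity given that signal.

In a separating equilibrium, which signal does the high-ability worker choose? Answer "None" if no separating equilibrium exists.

None

Try high-ability → degree, low-ability → no degree:
  Under separation the firm infers type exactly: degree → high-ability (pays 145), no degree → low-ability (pays 89).
  High-ability: degree gives 145 − 31 = 114; no degree gives 89 − 1 = 88. No deviation. ✓
  Low-ability: no degree gives 89 − 4 = 85; degree gives 145 − 56 = 89. Would deviate. ✗
Try high-ability → no degree, low-ability → degree:
  Under separation the firm infers type exactly: no degree → high-ability (pays 145), degree → low-ability (pays 89).
  High-ability: no degree gives 145 − 1 = 144; degree gives 89 − 31 = 58. No deviation. ✓
  Low-ability: degree gives 89 − 56 = 33; no degree gives 145 − 4 = 141. Would deviate. ✗
Neither assignment is incentive-compatible.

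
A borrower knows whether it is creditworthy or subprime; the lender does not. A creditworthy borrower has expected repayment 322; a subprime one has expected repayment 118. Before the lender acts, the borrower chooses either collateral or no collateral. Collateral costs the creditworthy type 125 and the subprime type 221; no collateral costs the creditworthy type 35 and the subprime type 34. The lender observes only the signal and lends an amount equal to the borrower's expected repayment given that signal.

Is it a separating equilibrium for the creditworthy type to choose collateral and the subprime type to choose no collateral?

No

If types separate, collateral earns payment 322 and no collateral earns 118.
Creditworthy: collateral gives 322 − 125 = 197; no collateral gives 118 − 35 = 83. No deviation. ✓
Subprime: no collateral gives 118 − 34 = 84; collateral gives 322 − 221 = 101. Would deviate. ✗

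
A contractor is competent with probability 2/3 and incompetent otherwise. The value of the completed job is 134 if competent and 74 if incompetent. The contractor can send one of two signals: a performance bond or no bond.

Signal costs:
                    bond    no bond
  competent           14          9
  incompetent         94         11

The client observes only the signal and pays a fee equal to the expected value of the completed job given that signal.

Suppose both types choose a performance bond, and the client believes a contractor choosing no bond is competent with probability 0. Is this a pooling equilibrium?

No

At the pooled signal (bond) the client holds the prior 2/3 and pays 2/3·134 + 1/3·74 = 114. Off-path (no bond) belief 0 gives 0·134 + 1·74 = 74.
Competent: bond gives 114 − 14 = 100; no bond gives 74 − 9 = 65. Stays. ✓
Incompetent: bond gives 114 − 94 = 20; no bond gives 74 − 11 = 63. Deviates. ✗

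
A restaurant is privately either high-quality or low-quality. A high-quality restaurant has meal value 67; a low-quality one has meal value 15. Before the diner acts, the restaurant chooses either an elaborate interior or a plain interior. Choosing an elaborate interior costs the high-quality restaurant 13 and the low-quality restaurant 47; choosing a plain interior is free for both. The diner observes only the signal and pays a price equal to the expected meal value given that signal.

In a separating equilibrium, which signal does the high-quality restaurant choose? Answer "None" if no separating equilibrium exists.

Try high-quality → elaborate interior, low-quality → plain interior:
  If types separate, elaborate interior earns payment 67 and plain interior earns 15.
  High-quality: elaborate interior gives 67 − 13 = 54; plain interior gives 15 − 0 = 15. No deviation. ✓
  Low-quality: plain interior gives 15 − 0 = 15; elaborate interior gives 67 − 47 = 20. Would deviate. ✗
Try high-quality → plain interior, low-quality → elaborate interior:
  If types separate, plain interior earns payment 67 and elaborate interior earns 15.
  High-quality: plain interior gives 67 − 0 = 67; elaborate interior gives 15 − 13 = 2. No deviation. ✓
  Low-quality: elaborate interior gives 15 − 47 = -32; plain interior gives 67 − 0 = 67. Would deviate. ✗
Neither assignment is incentive-compatible.

None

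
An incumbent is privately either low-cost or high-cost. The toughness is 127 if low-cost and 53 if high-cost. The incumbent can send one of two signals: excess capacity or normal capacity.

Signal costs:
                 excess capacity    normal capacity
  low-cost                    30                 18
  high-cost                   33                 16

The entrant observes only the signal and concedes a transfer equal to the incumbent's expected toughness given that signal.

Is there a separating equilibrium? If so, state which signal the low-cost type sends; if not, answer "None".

None

Try low-cost → excess capacity, high-cost → normal capacity:
  If types separate, excess capacity earns payment 127 and normal capacity earns 53.
  Low-cost: excess capacity gives 127 − 30 = 97; normal capacity gives 53 − 18 = 35. No deviation. ✓
  High-cost: normal capacity gives 53 − 16 = 37; excess capacity gives 127 − 33 = 94. Would deviate. ✗
Try low-cost → normal capacity, high-cost → excess capacity:
  If types separate, normal capacity earns payment 127 and excess capacity earns 53.
  Low-cost: normal capacity gives 127 − 18 = 109; excess capacity gives 53 − 30 = 23. No deviation. ✓
  High-cost: excess capacity gives 53 − 33 = 20; normal capacity gives 127 − 16 = 111. Would deviate. ✗
Neither assignment is incentive-compatible.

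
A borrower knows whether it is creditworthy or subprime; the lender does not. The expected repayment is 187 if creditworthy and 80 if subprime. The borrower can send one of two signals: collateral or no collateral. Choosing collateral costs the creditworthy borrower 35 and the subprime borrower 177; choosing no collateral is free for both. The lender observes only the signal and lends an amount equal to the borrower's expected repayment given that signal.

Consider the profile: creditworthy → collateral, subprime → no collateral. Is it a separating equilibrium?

Yes

If types separate, collateral earns payment 187 and no collateral earns 80.
Creditworthy: collateral gives 187 − 35 = 152; no collateral gives 80 − 0 = 80. No deviation. ✓
Subprime: no collateral gives 80 − 0 = 80; collateral gives 187 − 177 = 10. No deviation. ✓
Both incentive constraints hold.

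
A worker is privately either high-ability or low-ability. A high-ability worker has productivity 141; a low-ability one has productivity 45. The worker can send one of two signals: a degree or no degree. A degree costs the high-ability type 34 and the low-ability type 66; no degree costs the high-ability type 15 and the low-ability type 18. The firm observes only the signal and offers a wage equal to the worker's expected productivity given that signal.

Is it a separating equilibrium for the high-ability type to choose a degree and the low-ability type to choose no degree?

No

If types separate, degree earns payment 141 and no degree earns 45.
High-ability: degree gives 141 − 34 = 107; no degree gives 45 − 15 = 30. No deviation. ✓
Low-ability: no degree gives 45 − 18 = 27; degree gives 141 − 66 = 75. Would deviate. ✗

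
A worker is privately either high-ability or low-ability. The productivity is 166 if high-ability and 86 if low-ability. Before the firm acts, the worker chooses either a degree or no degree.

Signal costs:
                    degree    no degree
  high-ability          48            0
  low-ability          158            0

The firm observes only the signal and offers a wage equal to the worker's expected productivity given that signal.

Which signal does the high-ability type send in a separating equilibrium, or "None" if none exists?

Try high-ability → degree, low-ability → no degree:
  If types separate, degree earns payment 166 and no degree earns 86.
  High-ability: degree gives 166 − 48 = 118; no degree gives 86 − 0 = 86. No deviation. ✓
  Low-ability: no degree gives 86 − 0 = 86; degree gives 166 − 158 = 8. No deviation. ✓
Both hold — the high-ability type sends degree.

degree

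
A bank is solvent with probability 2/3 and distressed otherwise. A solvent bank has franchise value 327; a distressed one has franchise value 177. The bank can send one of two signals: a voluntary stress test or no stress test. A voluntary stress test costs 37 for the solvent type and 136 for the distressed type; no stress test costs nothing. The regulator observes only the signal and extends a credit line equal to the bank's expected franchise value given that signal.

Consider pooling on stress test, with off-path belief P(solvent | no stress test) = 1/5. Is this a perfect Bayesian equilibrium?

At the pooled signal (stress test) the regulator holds the prior 2/3 and pays 2/3·327 + 1/3·177 = 277. Off-path (no stress test) belief 1/5 gives 1/5·327 + 4/5·177 = 207.
Solvent: stress test gives 277 − 37 = 240; no stress test gives 207 − 0 = 207. Stays. ✓
Distressed: stress test gives 277 − 136 = 141; no stress test gives 207 − 0 = 207. Deviates. ✗

No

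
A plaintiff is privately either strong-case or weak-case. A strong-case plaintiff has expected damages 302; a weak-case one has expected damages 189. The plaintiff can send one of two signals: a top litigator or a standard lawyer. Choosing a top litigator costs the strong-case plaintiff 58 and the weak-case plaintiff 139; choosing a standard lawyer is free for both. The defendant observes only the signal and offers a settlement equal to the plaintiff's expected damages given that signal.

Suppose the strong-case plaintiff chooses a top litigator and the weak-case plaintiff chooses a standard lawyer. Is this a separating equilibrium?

Yes

If types separate, top litigator earns payment 302 and standard lawyer earns 189.
Strong-case: top litigator gives 302 − 58 = 244; standard lawyer gives 189 − 0 = 189. No deviation. ✓
Weak-case: standard lawyer gives 189 − 0 = 189; top litigator gives 302 − 139 = 163. No deviation. ✓
Both incentive constraints hold.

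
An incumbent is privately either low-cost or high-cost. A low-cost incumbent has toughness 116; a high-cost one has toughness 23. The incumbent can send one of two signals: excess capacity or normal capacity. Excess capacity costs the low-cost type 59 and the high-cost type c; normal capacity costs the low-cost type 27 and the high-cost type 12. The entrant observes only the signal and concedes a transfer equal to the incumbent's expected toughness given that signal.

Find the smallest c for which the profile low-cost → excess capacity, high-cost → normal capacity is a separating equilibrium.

105

Under separation: excess capacity → low-cost (pays 116); normal capacity → high-cost (pays 23).
Low-cost: 116 − 59 = 57 ≥ 23 − 27 = -4. Holds regardless of c. ✓
High-cost: 23 − 12 ≥ 116 − c, so c ≥ 116 − 11 = 105.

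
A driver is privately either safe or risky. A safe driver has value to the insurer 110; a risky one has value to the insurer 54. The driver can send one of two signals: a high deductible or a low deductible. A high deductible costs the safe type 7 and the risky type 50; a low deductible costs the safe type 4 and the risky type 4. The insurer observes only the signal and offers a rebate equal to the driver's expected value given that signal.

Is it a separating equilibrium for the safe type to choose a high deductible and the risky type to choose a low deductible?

No

Under separation the insurer infers type exactly: high deductible → safe (pays 110), low deductible → risky (pays 54).
Safe: high deductible gives 110 − 7 = 103; low deductible gives 54 − 4 = 50. No deviation. ✓
Risky: low deductible gives 54 − 4 = 50; high deductible gives 110 − 50 = 60. Would deviate. ✗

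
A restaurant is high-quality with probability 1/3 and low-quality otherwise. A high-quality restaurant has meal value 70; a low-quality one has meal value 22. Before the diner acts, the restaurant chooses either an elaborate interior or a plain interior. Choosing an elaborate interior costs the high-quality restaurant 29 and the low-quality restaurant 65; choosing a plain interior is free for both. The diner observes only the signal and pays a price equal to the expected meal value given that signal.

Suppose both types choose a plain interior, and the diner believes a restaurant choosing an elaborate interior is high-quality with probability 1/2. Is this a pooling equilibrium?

On the equilibrium path (plain interior) the diner holds the prior 1/3 and pays 1/3·70 + 2/3·22 = 38. Off-path (elaborate interior) belief 1/2 gives 1/2·70 + 1/2·22 = 46.
High-quality: plain interior gives 38 − 0 = 38; elaborate interior gives 46 − 29 = 17. Stays. ✓
Low-quality: plain interior gives 38 − 0 = 38; elaborate interior gives 46 − 65 = -19. Stays. ✓
Beliefs are Bayes-consistent on-path and both types best-respond.

Yes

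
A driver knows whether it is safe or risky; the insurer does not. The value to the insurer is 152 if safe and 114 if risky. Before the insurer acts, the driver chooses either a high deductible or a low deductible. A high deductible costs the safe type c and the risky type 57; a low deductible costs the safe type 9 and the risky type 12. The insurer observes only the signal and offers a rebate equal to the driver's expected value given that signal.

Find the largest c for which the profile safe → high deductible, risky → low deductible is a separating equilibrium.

47

Under separation: high deductible → safe (pays 152); low deductible → risky (pays 114).
Risky: 114 − 12 = 102 ≥ 152 − 57 = 95. Holds regardless of c. ✓
Safe: 152 − c ≥ 114 − 9, so c ≤ 152 − 105 = 47.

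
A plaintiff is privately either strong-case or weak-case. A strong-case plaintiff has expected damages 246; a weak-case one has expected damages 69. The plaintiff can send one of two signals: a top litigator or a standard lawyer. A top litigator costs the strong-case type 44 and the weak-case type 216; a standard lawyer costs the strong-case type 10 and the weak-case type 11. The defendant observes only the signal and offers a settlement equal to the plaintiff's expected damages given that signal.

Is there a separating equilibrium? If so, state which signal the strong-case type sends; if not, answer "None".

Try strong-case → top litigator, weak-case → standard lawyer:
  If types separate, top litigator earns payment 246 and standard lawyer earns 69.
  Strong-case: top litigator gives 246 − 44 = 202; standard lawyer gives 69 − 10 = 59. No deviation. ✓
  Weak-case: standard lawyer gives 69 − 11 = 58; top litigator gives 246 − 216 = 30. No deviation. ✓
Both hold — the strong-case type sends top litigator.

top litigator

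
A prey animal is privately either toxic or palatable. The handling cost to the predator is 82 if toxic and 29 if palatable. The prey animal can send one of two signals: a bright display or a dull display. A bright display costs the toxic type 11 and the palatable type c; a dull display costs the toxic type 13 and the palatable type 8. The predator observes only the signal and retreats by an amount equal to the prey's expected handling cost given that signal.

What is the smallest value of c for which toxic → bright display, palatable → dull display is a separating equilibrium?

Under separation: bright display → toxic (pays 82); dull display → palatable (pays 29).
Toxic: 82 − 11 = 71 ≥ 29 − 13 = 16. Holds regardless of c. ✓
Palatable: 29 − 8 ≥ 82 − c, so c ≥ 82 − 21 = 61.

61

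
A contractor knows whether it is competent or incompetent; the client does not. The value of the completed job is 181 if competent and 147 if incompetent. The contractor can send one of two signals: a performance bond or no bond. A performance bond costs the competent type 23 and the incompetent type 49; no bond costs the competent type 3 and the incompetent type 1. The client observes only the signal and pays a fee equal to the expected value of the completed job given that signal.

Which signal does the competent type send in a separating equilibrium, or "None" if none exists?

Try competent → bond, incompetent → no bond:
  Under separation the client infers type exactly: bond → competent (pays 181), no bond → incompetent (pays 147).
  Competent: bond gives 181 − 23 = 158; no bond gives 147 − 3 = 144. No deviation. ✓
  Incompetent: no bond gives 147 − 1 = 146; bond gives 181 − 49 = 132. No deviation. ✓
Both hold — the competent type sends bond.

bond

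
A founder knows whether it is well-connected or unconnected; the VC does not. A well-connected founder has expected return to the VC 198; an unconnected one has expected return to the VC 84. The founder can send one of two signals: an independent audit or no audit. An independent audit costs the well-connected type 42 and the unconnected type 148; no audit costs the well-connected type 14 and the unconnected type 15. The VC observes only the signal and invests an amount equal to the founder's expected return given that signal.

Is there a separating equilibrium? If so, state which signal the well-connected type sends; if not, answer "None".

Try well-connected → audit, unconnected → no audit:
  Under separation the VC infers type exactly: audit → well-connected (pays 198), no audit → unconnected (pays 84).
  Well-connected: audit gives 198 − 42 = 156; no audit gives 84 − 14 = 70. No deviation. ✓
  Unconnected: no audit gives 84 − 15 = 69; audit gives 198 − 148 = 50. No deviation. ✓
Both hold — the well-connected type sends audit.

audit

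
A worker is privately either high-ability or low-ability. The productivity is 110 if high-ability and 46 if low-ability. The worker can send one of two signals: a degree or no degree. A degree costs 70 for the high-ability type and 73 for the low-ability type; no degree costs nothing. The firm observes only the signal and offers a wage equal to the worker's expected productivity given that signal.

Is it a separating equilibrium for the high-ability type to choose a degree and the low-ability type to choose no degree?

No

If types separate, degree earns payment 110 and no degree earns 46.
High-ability: degree gives 110 − 70 = 40; no degree gives 46 − 0 = 46. Would deviate. ✗
Low-ability: no degree gives 46 − 0 = 46; degree gives 110 − 73 = 37. No deviation. ✓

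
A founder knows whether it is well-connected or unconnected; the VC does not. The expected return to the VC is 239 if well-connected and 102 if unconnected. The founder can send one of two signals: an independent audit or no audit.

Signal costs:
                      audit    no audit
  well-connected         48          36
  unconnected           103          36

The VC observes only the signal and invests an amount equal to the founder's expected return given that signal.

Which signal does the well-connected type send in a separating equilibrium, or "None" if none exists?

None

Try well-connected → audit, unconnected → no audit:
  If types separate, audit earns payment 239 and no audit earns 102.
  Well-connected: audit gives 239 − 48 = 191; no audit gives 102 − 36 = 66. No deviation. ✓
  Unconnected: no audit gives 102 − 36 = 66; audit gives 239 − 103 = 136. Would deviate. ✗
Try well-connected → no audit, unconnected → audit:
  If types separate, no audit earns payment 239 and audit earns 102.
  Well-connected: no audit gives 239 − 36 = 203; audit gives 102 − 48 = 54. No deviation. ✓
  Unconnected: audit gives 102 − 103 = -1; no audit gives 239 − 36 = 203. Would deviate. ✗
Neither assignment is incentive-compatible.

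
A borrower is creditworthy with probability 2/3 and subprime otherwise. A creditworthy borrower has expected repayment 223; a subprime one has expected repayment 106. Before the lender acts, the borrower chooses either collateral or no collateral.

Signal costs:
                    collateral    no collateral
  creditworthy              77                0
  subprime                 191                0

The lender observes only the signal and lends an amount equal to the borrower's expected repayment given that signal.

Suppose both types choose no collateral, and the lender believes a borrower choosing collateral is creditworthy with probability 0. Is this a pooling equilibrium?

On the equilibrium path (no collateral) the lender holds the prior 2/3 and pays 2/3·223 + 1/3·106 = 184. Off-path (collateral) belief 0 gives 0·223 + 1·106 = 106.
Creditworthy: no collateral gives 184 − 0 = 184; collateral gives 106 − 77 = 29. Stays. ✓
Subprime: no collateral gives 184 − 0 = 184; collateral gives 106 − 191 = -85. Stays. ✓
Beliefs are Bayes-consistent on-path and both types best-respond.

Yes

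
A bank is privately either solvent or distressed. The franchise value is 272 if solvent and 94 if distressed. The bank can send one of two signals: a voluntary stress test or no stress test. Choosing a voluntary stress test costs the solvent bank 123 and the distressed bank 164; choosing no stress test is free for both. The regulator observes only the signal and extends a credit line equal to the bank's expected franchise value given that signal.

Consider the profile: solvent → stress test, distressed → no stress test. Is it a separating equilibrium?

Under separation the regulator infers type exactly: stress test → solvent (pays 272), no stress test → distressed (pays 94).
Solvent: stress test gives 272 − 123 = 149; no stress test gives 94 − 0 = 94. No deviation. ✓
Distressed: no stress test gives 94 − 0 = 94; stress test gives 272 − 164 = 108. Would deviate. ✗

No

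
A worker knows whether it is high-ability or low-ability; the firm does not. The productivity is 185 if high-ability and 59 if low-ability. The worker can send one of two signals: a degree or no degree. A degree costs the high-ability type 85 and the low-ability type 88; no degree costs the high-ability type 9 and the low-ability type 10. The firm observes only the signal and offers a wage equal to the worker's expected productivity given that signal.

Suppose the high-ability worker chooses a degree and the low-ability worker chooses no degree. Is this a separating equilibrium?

If types separate, degree earns payment 185 and no degree earns 59.
High-ability: degree gives 185 − 85 = 100; no degree gives 59 − 9 = 50. No deviation. ✓
Low-ability: no degree gives 59 − 10 = 49; degree gives 185 − 88 = 97. Would deviate. ✗

No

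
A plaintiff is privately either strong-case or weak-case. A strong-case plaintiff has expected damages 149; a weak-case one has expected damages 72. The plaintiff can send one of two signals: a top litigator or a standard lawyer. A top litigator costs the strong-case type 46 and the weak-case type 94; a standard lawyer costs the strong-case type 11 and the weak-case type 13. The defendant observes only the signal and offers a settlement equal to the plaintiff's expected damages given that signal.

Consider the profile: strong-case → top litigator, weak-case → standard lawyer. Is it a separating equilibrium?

Under separation the defendant infers type exactly: top litigator → strong-case (pays 149), standard lawyer → weak-case (pays 72).
Strong-case: top litigator gives 149 − 46 = 103; standard lawyer gives 72 − 11 = 61. No deviation. ✓
Weak-case: standard lawyer gives 72 − 13 = 59; top litigator gives 149 − 94 = 55. No deviation. ✓
Neither type gains from mimicking the other.

Yes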